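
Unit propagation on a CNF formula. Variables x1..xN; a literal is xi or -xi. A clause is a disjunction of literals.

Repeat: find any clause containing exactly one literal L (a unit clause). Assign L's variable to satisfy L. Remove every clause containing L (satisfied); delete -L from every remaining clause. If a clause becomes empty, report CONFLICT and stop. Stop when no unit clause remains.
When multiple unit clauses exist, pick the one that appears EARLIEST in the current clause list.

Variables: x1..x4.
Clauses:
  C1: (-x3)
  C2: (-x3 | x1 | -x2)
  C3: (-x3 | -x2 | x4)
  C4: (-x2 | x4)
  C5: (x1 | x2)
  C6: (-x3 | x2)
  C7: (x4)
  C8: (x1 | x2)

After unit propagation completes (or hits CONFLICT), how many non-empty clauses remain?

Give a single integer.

unit clause [-3] forces x3=F; simplify:
  satisfied 4 clause(s); 4 remain; assigned so far: [3]
unit clause [4] forces x4=T; simplify:
  satisfied 2 clause(s); 2 remain; assigned so far: [3, 4]

Answer: 2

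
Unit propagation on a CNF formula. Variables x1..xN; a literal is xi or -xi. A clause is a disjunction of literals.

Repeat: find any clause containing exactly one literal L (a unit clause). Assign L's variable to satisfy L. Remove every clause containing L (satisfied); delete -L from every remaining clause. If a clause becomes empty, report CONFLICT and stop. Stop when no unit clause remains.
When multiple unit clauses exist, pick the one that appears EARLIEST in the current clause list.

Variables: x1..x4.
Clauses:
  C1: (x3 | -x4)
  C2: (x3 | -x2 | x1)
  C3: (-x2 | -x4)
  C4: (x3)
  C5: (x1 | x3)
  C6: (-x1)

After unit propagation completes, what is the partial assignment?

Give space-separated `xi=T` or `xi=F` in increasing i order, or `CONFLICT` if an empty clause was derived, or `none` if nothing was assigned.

Answer: x1=F x3=T

Derivation:
unit clause [3] forces x3=T; simplify:
  satisfied 4 clause(s); 2 remain; assigned so far: [3]
unit clause [-1] forces x1=F; simplify:
  satisfied 1 clause(s); 1 remain; assigned so far: [1, 3]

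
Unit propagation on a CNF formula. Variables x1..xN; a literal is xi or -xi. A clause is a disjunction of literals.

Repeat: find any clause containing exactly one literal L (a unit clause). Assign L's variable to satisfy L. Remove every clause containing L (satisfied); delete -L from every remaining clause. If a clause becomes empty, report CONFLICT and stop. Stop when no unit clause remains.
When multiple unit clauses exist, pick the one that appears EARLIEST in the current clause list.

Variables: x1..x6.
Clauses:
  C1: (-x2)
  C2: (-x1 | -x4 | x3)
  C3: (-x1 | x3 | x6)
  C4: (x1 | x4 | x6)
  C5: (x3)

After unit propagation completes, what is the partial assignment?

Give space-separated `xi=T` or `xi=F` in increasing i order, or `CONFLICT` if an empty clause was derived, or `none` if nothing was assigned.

Answer: x2=F x3=T

Derivation:
unit clause [-2] forces x2=F; simplify:
  satisfied 1 clause(s); 4 remain; assigned so far: [2]
unit clause [3] forces x3=T; simplify:
  satisfied 3 clause(s); 1 remain; assigned so far: [2, 3]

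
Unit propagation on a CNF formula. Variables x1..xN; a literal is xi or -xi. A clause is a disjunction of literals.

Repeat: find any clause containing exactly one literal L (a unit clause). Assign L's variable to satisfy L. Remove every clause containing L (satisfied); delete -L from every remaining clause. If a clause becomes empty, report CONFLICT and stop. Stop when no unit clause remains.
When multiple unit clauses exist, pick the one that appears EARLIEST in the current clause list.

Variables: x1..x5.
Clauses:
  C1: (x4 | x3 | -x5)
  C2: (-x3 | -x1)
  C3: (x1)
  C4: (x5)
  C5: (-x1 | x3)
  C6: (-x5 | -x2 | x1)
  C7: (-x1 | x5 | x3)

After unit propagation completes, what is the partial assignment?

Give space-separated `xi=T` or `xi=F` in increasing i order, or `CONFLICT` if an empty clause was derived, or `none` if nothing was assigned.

Answer: CONFLICT

Derivation:
unit clause [1] forces x1=T; simplify:
  drop -1 from [-3, -1] -> [-3]
  drop -1 from [-1, 3] -> [3]
  drop -1 from [-1, 5, 3] -> [5, 3]
  satisfied 2 clause(s); 5 remain; assigned so far: [1]
unit clause [-3] forces x3=F; simplify:
  drop 3 from [4, 3, -5] -> [4, -5]
  drop 3 from [3] -> [] (empty!)
  drop 3 from [5, 3] -> [5]
  satisfied 1 clause(s); 4 remain; assigned so far: [1, 3]
CONFLICT (empty clause)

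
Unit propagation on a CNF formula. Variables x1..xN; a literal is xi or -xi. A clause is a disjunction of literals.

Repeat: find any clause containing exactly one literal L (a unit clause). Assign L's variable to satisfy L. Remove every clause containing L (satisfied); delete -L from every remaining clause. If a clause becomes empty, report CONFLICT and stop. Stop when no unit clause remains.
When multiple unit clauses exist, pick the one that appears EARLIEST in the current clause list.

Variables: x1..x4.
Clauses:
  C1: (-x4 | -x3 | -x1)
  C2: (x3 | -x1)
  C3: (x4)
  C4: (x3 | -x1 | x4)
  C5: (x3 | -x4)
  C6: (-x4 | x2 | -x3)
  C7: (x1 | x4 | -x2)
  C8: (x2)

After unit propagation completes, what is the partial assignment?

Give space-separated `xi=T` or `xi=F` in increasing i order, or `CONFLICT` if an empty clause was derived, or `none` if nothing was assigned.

Answer: x1=F x2=T x3=T x4=T

Derivation:
unit clause [4] forces x4=T; simplify:
  drop -4 from [-4, -3, -1] -> [-3, -1]
  drop -4 from [3, -4] -> [3]
  drop -4 from [-4, 2, -3] -> [2, -3]
  satisfied 3 clause(s); 5 remain; assigned so far: [4]
unit clause [3] forces x3=T; simplify:
  drop -3 from [-3, -1] -> [-1]
  drop -3 from [2, -3] -> [2]
  satisfied 2 clause(s); 3 remain; assigned so far: [3, 4]
unit clause [-1] forces x1=F; simplify:
  satisfied 1 clause(s); 2 remain; assigned so far: [1, 3, 4]
unit clause [2] forces x2=T; simplify:
  satisfied 2 clause(s); 0 remain; assigned so far: [1, 2, 3, 4]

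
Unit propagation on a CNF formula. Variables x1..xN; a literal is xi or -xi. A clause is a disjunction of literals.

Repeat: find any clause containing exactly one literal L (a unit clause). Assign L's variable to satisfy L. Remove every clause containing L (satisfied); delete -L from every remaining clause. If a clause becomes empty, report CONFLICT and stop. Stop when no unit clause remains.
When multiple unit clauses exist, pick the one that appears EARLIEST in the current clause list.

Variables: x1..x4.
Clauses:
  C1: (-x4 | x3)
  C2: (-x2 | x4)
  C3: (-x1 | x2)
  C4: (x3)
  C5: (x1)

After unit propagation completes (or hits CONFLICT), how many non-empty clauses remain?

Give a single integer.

unit clause [3] forces x3=T; simplify:
  satisfied 2 clause(s); 3 remain; assigned so far: [3]
unit clause [1] forces x1=T; simplify:
  drop -1 from [-1, 2] -> [2]
  satisfied 1 clause(s); 2 remain; assigned so far: [1, 3]
unit clause [2] forces x2=T; simplify:
  drop -2 from [-2, 4] -> [4]
  satisfied 1 clause(s); 1 remain; assigned so far: [1, 2, 3]
unit clause [4] forces x4=T; simplify:
  satisfied 1 clause(s); 0 remain; assigned so far: [1, 2, 3, 4]

Answer: 0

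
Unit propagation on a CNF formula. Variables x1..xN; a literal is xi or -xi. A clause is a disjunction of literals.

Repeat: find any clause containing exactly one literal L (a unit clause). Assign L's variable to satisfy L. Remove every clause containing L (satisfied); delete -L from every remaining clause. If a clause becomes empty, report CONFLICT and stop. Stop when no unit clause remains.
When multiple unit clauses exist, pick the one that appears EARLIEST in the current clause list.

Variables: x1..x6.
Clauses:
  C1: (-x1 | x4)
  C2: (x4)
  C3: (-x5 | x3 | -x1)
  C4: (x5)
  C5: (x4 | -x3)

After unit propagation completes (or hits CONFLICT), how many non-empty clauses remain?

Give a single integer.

unit clause [4] forces x4=T; simplify:
  satisfied 3 clause(s); 2 remain; assigned so far: [4]
unit clause [5] forces x5=T; simplify:
  drop -5 from [-5, 3, -1] -> [3, -1]
  satisfied 1 clause(s); 1 remain; assigned so far: [4, 5]

Answer: 1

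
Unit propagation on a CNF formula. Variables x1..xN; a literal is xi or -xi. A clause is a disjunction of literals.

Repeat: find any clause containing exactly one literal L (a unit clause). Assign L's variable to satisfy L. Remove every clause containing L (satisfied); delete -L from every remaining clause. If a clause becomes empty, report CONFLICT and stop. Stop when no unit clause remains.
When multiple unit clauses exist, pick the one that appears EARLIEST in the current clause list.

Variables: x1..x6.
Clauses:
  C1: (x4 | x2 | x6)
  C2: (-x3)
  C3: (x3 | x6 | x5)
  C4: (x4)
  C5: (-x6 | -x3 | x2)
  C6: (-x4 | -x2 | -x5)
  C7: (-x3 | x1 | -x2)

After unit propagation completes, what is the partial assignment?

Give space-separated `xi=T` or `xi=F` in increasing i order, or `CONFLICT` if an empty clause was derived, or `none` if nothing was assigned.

Answer: x3=F x4=T

Derivation:
unit clause [-3] forces x3=F; simplify:
  drop 3 from [3, 6, 5] -> [6, 5]
  satisfied 3 clause(s); 4 remain; assigned so far: [3]
unit clause [4] forces x4=T; simplify:
  drop -4 from [-4, -2, -5] -> [-2, -5]
  satisfied 2 clause(s); 2 remain; assigned so far: [3, 4]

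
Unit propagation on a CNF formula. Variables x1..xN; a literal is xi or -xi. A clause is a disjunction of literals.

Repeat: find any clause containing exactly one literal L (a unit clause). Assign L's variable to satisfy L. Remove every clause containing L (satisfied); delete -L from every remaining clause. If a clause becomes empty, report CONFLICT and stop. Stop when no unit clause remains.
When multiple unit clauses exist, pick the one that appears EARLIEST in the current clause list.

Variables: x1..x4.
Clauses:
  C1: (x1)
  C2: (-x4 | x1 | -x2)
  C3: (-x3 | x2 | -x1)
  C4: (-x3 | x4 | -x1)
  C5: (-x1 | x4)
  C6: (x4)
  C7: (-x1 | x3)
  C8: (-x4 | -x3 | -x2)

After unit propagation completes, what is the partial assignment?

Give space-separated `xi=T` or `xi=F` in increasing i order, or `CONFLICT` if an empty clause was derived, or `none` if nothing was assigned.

unit clause [1] forces x1=T; simplify:
  drop -1 from [-3, 2, -1] -> [-3, 2]
  drop -1 from [-3, 4, -1] -> [-3, 4]
  drop -1 from [-1, 4] -> [4]
  drop -1 from [-1, 3] -> [3]
  satisfied 2 clause(s); 6 remain; assigned so far: [1]
unit clause [4] forces x4=T; simplify:
  drop -4 from [-4, -3, -2] -> [-3, -2]
  satisfied 3 clause(s); 3 remain; assigned so far: [1, 4]
unit clause [3] forces x3=T; simplify:
  drop -3 from [-3, 2] -> [2]
  drop -3 from [-3, -2] -> [-2]
  satisfied 1 clause(s); 2 remain; assigned so far: [1, 3, 4]
unit clause [2] forces x2=T; simplify:
  drop -2 from [-2] -> [] (empty!)
  satisfied 1 clause(s); 1 remain; assigned so far: [1, 2, 3, 4]
CONFLICT (empty clause)

Answer: CONFLICT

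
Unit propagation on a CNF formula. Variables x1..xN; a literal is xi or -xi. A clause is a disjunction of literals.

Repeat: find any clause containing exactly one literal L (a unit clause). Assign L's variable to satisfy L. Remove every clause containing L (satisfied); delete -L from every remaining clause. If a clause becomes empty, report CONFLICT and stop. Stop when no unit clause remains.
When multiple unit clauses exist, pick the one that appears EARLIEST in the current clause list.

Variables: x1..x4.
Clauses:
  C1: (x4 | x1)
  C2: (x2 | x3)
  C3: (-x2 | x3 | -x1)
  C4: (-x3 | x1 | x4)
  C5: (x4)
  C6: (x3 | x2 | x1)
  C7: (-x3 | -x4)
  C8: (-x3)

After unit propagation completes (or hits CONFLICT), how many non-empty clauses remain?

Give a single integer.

Answer: 0

Derivation:
unit clause [4] forces x4=T; simplify:
  drop -4 from [-3, -4] -> [-3]
  satisfied 3 clause(s); 5 remain; assigned so far: [4]
unit clause [-3] forces x3=F; simplify:
  drop 3 from [2, 3] -> [2]
  drop 3 from [-2, 3, -1] -> [-2, -1]
  drop 3 from [3, 2, 1] -> [2, 1]
  satisfied 2 clause(s); 3 remain; assigned so far: [3, 4]
unit clause [2] forces x2=T; simplify:
  drop -2 from [-2, -1] -> [-1]
  satisfied 2 clause(s); 1 remain; assigned so far: [2, 3, 4]
unit clause [-1] forces x1=F; simplify:
  satisfied 1 clause(s); 0 remain; assigned so far: [1, 2, 3, 4]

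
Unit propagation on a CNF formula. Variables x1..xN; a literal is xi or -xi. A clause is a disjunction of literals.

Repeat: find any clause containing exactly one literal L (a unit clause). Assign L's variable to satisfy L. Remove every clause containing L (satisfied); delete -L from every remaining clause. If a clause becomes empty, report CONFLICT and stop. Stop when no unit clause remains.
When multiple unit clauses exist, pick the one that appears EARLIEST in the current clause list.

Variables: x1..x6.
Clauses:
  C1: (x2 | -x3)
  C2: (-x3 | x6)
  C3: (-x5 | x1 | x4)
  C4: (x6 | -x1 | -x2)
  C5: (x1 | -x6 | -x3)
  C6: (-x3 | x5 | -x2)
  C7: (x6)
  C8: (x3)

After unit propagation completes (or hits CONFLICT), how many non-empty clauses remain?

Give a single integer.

Answer: 0

Derivation:
unit clause [6] forces x6=T; simplify:
  drop -6 from [1, -6, -3] -> [1, -3]
  satisfied 3 clause(s); 5 remain; assigned so far: [6]
unit clause [3] forces x3=T; simplify:
  drop -3 from [2, -3] -> [2]
  drop -3 from [1, -3] -> [1]
  drop -3 from [-3, 5, -2] -> [5, -2]
  satisfied 1 clause(s); 4 remain; assigned so far: [3, 6]
unit clause [2] forces x2=T; simplify:
  drop -2 from [5, -2] -> [5]
  satisfied 1 clause(s); 3 remain; assigned so far: [2, 3, 6]
unit clause [1] forces x1=T; simplify:
  satisfied 2 clause(s); 1 remain; assigned so far: [1, 2, 3, 6]
unit clause [5] forces x5=T; simplify:
  satisfied 1 clause(s); 0 remain; assigned so far: [1, 2, 3, 5, 6]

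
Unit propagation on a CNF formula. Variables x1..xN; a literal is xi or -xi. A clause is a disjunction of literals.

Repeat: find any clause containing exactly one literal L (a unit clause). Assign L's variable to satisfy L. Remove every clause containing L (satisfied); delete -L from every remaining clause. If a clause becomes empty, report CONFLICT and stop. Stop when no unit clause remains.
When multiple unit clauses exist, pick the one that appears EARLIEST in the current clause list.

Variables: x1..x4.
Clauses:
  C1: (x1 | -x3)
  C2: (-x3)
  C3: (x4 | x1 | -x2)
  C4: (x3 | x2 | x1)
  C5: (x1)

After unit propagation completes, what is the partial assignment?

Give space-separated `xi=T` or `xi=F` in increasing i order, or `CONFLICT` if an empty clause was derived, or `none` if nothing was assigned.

unit clause [-3] forces x3=F; simplify:
  drop 3 from [3, 2, 1] -> [2, 1]
  satisfied 2 clause(s); 3 remain; assigned so far: [3]
unit clause [1] forces x1=T; simplify:
  satisfied 3 clause(s); 0 remain; assigned so far: [1, 3]

Answer: x1=T x3=F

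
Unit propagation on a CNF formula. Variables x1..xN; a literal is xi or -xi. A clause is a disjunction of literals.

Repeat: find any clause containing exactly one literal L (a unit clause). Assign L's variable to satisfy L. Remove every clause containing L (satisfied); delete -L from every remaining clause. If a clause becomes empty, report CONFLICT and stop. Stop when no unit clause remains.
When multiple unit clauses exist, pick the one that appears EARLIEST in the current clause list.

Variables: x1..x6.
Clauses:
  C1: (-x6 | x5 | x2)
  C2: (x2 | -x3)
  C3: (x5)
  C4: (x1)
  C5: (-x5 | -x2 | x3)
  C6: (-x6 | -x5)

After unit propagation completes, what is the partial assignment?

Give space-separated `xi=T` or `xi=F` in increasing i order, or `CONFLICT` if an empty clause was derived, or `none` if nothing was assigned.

unit clause [5] forces x5=T; simplify:
  drop -5 from [-5, -2, 3] -> [-2, 3]
  drop -5 from [-6, -5] -> [-6]
  satisfied 2 clause(s); 4 remain; assigned so far: [5]
unit clause [1] forces x1=T; simplify:
  satisfied 1 clause(s); 3 remain; assigned so far: [1, 5]
unit clause [-6] forces x6=F; simplify:
  satisfied 1 clause(s); 2 remain; assigned so far: [1, 5, 6]

Answer: x1=T x5=T x6=F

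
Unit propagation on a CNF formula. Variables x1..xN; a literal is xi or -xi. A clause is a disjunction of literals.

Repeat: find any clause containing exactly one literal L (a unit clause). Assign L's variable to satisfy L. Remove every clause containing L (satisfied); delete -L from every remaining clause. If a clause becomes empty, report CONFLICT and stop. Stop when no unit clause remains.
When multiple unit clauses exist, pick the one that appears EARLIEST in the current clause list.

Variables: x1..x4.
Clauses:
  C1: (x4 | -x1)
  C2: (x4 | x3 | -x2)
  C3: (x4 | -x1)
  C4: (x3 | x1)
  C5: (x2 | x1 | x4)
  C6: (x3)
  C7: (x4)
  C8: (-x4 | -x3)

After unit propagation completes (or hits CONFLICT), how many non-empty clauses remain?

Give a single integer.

Answer: 0

Derivation:
unit clause [3] forces x3=T; simplify:
  drop -3 from [-4, -3] -> [-4]
  satisfied 3 clause(s); 5 remain; assigned so far: [3]
unit clause [4] forces x4=T; simplify:
  drop -4 from [-4] -> [] (empty!)
  satisfied 4 clause(s); 1 remain; assigned so far: [3, 4]
CONFLICT (empty clause)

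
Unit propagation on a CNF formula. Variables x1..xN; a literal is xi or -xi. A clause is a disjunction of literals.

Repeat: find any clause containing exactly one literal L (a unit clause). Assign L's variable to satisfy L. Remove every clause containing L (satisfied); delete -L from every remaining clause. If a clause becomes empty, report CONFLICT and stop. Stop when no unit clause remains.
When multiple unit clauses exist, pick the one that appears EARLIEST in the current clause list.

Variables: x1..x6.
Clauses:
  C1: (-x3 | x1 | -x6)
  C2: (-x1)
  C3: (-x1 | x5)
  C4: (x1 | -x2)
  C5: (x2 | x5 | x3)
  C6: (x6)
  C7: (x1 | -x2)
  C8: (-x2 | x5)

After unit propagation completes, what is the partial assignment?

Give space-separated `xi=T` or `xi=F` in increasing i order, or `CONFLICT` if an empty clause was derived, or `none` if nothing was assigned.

Answer: x1=F x2=F x3=F x5=T x6=T

Derivation:
unit clause [-1] forces x1=F; simplify:
  drop 1 from [-3, 1, -6] -> [-3, -6]
  drop 1 from [1, -2] -> [-2]
  drop 1 from [1, -2] -> [-2]
  satisfied 2 clause(s); 6 remain; assigned so far: [1]
unit clause [-2] forces x2=F; simplify:
  drop 2 from [2, 5, 3] -> [5, 3]
  satisfied 3 clause(s); 3 remain; assigned so far: [1, 2]
unit clause [6] forces x6=T; simplify:
  drop -6 from [-3, -6] -> [-3]
  satisfied 1 clause(s); 2 remain; assigned so far: [1, 2, 6]
unit clause [-3] forces x3=F; simplify:
  drop 3 from [5, 3] -> [5]
  satisfied 1 clause(s); 1 remain; assigned so far: [1, 2, 3, 6]
unit clause [5] forces x5=T; simplify:
  satisfied 1 clause(s); 0 remain; assigned so far: [1, 2, 3, 5, 6]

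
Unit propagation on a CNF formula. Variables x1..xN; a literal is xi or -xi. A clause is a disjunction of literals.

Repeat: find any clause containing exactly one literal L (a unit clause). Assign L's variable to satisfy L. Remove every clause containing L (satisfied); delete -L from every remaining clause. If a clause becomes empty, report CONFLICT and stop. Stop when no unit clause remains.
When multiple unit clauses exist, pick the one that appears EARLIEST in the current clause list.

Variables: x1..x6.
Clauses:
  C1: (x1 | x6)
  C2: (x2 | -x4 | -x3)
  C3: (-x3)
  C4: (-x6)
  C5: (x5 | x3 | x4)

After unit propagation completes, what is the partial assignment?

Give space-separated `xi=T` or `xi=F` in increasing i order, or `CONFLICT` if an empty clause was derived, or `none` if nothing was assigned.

Answer: x1=T x3=F x6=F

Derivation:
unit clause [-3] forces x3=F; simplify:
  drop 3 from [5, 3, 4] -> [5, 4]
  satisfied 2 clause(s); 3 remain; assigned so far: [3]
unit clause [-6] forces x6=F; simplify:
  drop 6 from [1, 6] -> [1]
  satisfied 1 clause(s); 2 remain; assigned so far: [3, 6]
unit clause [1] forces x1=T; simplify:
  satisfied 1 clause(s); 1 remain; assigned so far: [1, 3, 6]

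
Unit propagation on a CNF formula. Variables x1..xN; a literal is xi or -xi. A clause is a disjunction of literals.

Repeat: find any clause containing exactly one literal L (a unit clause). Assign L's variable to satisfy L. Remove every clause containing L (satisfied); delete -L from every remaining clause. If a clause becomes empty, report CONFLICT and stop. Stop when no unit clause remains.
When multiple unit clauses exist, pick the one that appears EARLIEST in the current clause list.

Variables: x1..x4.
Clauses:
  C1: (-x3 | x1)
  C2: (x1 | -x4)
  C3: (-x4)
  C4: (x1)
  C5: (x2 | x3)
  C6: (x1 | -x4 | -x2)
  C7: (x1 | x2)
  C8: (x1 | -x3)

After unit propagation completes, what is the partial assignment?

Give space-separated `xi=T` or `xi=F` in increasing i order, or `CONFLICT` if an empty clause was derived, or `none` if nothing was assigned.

Answer: x1=T x4=F

Derivation:
unit clause [-4] forces x4=F; simplify:
  satisfied 3 clause(s); 5 remain; assigned so far: [4]
unit clause [1] forces x1=T; simplify:
  satisfied 4 clause(s); 1 remain; assigned so far: [1, 4]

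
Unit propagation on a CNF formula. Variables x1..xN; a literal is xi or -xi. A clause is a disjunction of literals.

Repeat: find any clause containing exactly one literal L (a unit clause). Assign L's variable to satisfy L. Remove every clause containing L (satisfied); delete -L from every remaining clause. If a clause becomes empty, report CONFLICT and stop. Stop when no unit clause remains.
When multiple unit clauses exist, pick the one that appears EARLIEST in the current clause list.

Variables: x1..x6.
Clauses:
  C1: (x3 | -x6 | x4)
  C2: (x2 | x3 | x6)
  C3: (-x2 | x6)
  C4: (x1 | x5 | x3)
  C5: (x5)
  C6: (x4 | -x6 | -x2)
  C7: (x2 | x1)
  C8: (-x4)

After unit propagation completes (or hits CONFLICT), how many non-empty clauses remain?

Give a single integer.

unit clause [5] forces x5=T; simplify:
  satisfied 2 clause(s); 6 remain; assigned so far: [5]
unit clause [-4] forces x4=F; simplify:
  drop 4 from [3, -6, 4] -> [3, -6]
  drop 4 from [4, -6, -2] -> [-6, -2]
  satisfied 1 clause(s); 5 remain; assigned so far: [4, 5]

Answer: 5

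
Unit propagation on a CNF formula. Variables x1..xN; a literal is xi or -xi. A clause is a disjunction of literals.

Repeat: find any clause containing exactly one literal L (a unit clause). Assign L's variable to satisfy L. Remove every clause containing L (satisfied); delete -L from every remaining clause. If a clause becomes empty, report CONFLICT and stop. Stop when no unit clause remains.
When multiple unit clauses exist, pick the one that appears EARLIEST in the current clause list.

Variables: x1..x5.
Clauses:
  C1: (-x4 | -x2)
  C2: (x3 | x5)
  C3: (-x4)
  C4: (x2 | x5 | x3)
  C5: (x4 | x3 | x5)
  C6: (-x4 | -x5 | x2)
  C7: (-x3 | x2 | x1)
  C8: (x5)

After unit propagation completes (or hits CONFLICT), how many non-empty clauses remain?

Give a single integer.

Answer: 1

Derivation:
unit clause [-4] forces x4=F; simplify:
  drop 4 from [4, 3, 5] -> [3, 5]
  satisfied 3 clause(s); 5 remain; assigned so far: [4]
unit clause [5] forces x5=T; simplify:
  satisfied 4 clause(s); 1 remain; assigned so far: [4, 5]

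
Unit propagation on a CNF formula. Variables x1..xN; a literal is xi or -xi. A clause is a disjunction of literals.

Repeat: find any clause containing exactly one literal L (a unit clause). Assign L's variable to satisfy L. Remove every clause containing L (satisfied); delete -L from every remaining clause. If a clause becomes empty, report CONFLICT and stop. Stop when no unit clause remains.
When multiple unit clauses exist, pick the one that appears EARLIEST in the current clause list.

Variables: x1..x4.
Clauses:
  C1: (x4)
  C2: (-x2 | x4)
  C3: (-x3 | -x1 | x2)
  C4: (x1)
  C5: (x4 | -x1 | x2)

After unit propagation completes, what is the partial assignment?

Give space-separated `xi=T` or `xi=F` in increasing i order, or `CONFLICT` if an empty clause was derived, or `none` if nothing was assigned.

Answer: x1=T x4=T

Derivation:
unit clause [4] forces x4=T; simplify:
  satisfied 3 clause(s); 2 remain; assigned so far: [4]
unit clause [1] forces x1=T; simplify:
  drop -1 from [-3, -1, 2] -> [-3, 2]
  satisfied 1 clause(s); 1 remain; assigned so far: [1, 4]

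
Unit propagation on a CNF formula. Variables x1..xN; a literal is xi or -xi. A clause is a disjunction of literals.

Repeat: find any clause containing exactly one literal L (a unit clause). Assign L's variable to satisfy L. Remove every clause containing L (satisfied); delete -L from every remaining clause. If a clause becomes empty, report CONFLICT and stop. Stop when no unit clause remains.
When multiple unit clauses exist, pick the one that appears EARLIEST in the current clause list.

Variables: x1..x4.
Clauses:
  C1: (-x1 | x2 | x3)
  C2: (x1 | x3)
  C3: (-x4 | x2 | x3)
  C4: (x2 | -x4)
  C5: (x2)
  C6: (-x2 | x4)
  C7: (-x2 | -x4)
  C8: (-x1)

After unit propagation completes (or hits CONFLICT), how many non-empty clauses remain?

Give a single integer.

unit clause [2] forces x2=T; simplify:
  drop -2 from [-2, 4] -> [4]
  drop -2 from [-2, -4] -> [-4]
  satisfied 4 clause(s); 4 remain; assigned so far: [2]
unit clause [4] forces x4=T; simplify:
  drop -4 from [-4] -> [] (empty!)
  satisfied 1 clause(s); 3 remain; assigned so far: [2, 4]
CONFLICT (empty clause)

Answer: 2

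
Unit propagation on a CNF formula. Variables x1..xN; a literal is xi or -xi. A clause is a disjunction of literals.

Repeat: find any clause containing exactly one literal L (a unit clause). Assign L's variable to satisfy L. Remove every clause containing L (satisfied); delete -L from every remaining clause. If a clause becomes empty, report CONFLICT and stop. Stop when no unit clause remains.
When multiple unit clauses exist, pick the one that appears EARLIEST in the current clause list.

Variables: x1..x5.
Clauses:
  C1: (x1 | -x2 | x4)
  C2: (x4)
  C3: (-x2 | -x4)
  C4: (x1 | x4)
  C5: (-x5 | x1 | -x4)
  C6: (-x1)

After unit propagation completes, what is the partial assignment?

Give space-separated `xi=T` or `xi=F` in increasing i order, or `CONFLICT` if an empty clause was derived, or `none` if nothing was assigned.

unit clause [4] forces x4=T; simplify:
  drop -4 from [-2, -4] -> [-2]
  drop -4 from [-5, 1, -4] -> [-5, 1]
  satisfied 3 clause(s); 3 remain; assigned so far: [4]
unit clause [-2] forces x2=F; simplify:
  satisfied 1 clause(s); 2 remain; assigned so far: [2, 4]
unit clause [-1] forces x1=F; simplify:
  drop 1 from [-5, 1] -> [-5]
  satisfied 1 clause(s); 1 remain; assigned so far: [1, 2, 4]
unit clause [-5] forces x5=F; simplify:
  satisfied 1 clause(s); 0 remain; assigned so far: [1, 2, 4, 5]

Answer: x1=F x2=F x4=T x5=F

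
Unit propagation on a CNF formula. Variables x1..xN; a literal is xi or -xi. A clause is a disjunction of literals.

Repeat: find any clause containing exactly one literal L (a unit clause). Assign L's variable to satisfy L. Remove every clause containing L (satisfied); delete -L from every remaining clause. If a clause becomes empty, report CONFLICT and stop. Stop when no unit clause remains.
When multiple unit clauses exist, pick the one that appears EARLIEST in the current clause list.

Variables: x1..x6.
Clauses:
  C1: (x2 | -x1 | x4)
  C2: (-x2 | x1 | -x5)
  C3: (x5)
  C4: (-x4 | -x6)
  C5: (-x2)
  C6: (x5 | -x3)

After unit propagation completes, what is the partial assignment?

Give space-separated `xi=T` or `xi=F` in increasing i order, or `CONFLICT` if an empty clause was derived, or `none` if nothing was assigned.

Answer: x2=F x5=T

Derivation:
unit clause [5] forces x5=T; simplify:
  drop -5 from [-2, 1, -5] -> [-2, 1]
  satisfied 2 clause(s); 4 remain; assigned so far: [5]
unit clause [-2] forces x2=F; simplify:
  drop 2 from [2, -1, 4] -> [-1, 4]
  satisfied 2 clause(s); 2 remain; assigned so far: [2, 5]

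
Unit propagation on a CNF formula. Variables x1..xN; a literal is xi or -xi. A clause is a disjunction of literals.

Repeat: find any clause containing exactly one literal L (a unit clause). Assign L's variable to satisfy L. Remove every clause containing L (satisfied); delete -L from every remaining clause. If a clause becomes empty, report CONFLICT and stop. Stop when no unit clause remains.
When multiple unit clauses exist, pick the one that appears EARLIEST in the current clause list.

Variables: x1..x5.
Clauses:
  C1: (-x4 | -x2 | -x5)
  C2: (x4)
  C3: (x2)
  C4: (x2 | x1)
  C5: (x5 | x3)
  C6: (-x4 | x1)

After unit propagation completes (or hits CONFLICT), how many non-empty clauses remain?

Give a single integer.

unit clause [4] forces x4=T; simplify:
  drop -4 from [-4, -2, -5] -> [-2, -5]
  drop -4 from [-4, 1] -> [1]
  satisfied 1 clause(s); 5 remain; assigned so far: [4]
unit clause [2] forces x2=T; simplify:
  drop -2 from [-2, -5] -> [-5]
  satisfied 2 clause(s); 3 remain; assigned so far: [2, 4]
unit clause [-5] forces x5=F; simplify:
  drop 5 from [5, 3] -> [3]
  satisfied 1 clause(s); 2 remain; assigned so far: [2, 4, 5]
unit clause [3] forces x3=T; simplify:
  satisfied 1 clause(s); 1 remain; assigned so far: [2, 3, 4, 5]
unit clause [1] forces x1=T; simplify:
  satisfied 1 clause(s); 0 remain; assigned so far: [1, 2, 3, 4, 5]

Answer: 0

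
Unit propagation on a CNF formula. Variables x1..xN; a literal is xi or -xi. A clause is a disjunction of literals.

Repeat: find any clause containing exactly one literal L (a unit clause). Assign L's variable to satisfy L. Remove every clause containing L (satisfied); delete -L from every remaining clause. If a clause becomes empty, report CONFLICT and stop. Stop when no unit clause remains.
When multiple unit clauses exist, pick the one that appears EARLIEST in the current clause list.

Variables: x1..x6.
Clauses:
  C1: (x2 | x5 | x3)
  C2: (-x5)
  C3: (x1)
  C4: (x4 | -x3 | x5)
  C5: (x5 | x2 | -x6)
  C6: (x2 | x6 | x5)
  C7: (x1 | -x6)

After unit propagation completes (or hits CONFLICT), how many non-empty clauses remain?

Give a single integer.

Answer: 4

Derivation:
unit clause [-5] forces x5=F; simplify:
  drop 5 from [2, 5, 3] -> [2, 3]
  drop 5 from [4, -3, 5] -> [4, -3]
  drop 5 from [5, 2, -6] -> [2, -6]
  drop 5 from [2, 6, 5] -> [2, 6]
  satisfied 1 clause(s); 6 remain; assigned so far: [5]
unit clause [1] forces x1=T; simplify:
  satisfied 2 clause(s); 4 remain; assigned so far: [1, 5]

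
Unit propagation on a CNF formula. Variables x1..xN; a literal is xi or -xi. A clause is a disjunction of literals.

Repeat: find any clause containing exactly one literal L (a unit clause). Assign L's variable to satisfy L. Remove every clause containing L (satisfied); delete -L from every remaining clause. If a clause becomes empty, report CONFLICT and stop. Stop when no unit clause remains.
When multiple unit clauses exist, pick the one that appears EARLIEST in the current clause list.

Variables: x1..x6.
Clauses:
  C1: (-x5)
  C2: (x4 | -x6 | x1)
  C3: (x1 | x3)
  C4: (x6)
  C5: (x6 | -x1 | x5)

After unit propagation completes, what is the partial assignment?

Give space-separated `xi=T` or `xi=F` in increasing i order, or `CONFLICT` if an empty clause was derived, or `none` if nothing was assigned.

Answer: x5=F x6=T

Derivation:
unit clause [-5] forces x5=F; simplify:
  drop 5 from [6, -1, 5] -> [6, -1]
  satisfied 1 clause(s); 4 remain; assigned so far: [5]
unit clause [6] forces x6=T; simplify:
  drop -6 from [4, -6, 1] -> [4, 1]
  satisfied 2 clause(s); 2 remain; assigned so far: [5, 6]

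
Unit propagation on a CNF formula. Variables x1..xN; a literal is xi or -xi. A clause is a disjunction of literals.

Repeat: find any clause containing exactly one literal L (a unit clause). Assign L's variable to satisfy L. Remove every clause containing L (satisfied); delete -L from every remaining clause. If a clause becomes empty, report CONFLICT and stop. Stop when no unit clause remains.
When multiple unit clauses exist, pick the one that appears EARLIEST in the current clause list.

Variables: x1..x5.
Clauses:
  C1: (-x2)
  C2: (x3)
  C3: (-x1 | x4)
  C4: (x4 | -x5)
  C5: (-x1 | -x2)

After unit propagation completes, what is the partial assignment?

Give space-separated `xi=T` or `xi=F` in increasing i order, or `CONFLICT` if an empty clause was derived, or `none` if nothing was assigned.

unit clause [-2] forces x2=F; simplify:
  satisfied 2 clause(s); 3 remain; assigned so far: [2]
unit clause [3] forces x3=T; simplify:
  satisfied 1 clause(s); 2 remain; assigned so far: [2, 3]

Answer: x2=F x3=T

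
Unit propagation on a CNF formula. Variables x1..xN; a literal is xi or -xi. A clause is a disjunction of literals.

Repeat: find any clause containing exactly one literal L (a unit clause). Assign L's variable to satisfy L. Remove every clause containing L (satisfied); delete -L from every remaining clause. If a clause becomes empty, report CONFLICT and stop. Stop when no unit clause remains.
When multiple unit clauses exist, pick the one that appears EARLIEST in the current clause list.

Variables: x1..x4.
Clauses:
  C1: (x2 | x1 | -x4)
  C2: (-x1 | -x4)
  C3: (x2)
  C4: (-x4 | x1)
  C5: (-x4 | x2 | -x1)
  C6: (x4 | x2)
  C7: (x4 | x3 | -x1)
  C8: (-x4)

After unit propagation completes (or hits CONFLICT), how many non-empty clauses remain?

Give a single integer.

Answer: 1

Derivation:
unit clause [2] forces x2=T; simplify:
  satisfied 4 clause(s); 4 remain; assigned so far: [2]
unit clause [-4] forces x4=F; simplify:
  drop 4 from [4, 3, -1] -> [3, -1]
  satisfied 3 clause(s); 1 remain; assigned so far: [2, 4]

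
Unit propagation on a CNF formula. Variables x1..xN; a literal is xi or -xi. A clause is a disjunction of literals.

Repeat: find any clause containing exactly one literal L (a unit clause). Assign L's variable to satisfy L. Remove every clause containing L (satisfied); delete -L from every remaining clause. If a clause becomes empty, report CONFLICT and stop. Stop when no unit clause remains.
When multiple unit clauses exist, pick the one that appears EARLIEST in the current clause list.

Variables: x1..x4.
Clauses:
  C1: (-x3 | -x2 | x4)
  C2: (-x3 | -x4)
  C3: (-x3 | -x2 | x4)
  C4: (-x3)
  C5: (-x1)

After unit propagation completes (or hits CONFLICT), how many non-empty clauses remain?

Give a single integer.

unit clause [-3] forces x3=F; simplify:
  satisfied 4 clause(s); 1 remain; assigned so far: [3]
unit clause [-1] forces x1=F; simplify:
  satisfied 1 clause(s); 0 remain; assigned so far: [1, 3]

Answer: 0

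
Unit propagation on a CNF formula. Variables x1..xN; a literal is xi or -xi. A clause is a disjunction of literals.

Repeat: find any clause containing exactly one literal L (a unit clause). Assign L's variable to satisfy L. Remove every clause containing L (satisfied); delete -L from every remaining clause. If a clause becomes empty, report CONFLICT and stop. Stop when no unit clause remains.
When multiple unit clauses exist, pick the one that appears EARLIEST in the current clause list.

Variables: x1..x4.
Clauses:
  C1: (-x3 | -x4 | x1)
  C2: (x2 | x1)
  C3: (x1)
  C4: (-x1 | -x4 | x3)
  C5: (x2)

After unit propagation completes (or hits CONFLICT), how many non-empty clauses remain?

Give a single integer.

Answer: 1

Derivation:
unit clause [1] forces x1=T; simplify:
  drop -1 from [-1, -4, 3] -> [-4, 3]
  satisfied 3 clause(s); 2 remain; assigned so far: [1]
unit clause [2] forces x2=T; simplify:
  satisfied 1 clause(s); 1 remain; assigned so far: [1, 2]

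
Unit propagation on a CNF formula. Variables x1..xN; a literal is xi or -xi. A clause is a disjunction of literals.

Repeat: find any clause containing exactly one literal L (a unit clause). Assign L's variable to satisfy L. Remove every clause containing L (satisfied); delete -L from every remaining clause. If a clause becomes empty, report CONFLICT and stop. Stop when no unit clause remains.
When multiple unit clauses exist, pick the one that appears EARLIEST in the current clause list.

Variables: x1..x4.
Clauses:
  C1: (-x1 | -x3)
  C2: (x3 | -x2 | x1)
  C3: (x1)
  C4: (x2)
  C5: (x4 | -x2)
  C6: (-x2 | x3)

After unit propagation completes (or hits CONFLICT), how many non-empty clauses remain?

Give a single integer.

unit clause [1] forces x1=T; simplify:
  drop -1 from [-1, -3] -> [-3]
  satisfied 2 clause(s); 4 remain; assigned so far: [1]
unit clause [-3] forces x3=F; simplify:
  drop 3 from [-2, 3] -> [-2]
  satisfied 1 clause(s); 3 remain; assigned so far: [1, 3]
unit clause [2] forces x2=T; simplify:
  drop -2 from [4, -2] -> [4]
  drop -2 from [-2] -> [] (empty!)
  satisfied 1 clause(s); 2 remain; assigned so far: [1, 2, 3]
CONFLICT (empty clause)

Answer: 1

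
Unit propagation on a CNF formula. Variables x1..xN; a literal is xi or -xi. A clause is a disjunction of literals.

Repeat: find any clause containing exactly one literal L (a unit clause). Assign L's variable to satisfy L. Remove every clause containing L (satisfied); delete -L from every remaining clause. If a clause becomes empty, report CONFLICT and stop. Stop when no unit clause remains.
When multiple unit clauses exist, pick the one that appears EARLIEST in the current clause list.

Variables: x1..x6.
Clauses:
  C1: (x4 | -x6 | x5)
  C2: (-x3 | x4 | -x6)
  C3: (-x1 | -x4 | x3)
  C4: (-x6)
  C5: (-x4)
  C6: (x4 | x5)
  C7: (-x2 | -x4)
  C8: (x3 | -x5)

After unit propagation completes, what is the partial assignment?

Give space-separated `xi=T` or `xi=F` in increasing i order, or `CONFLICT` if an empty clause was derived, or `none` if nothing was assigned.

Answer: x3=T x4=F x5=T x6=F

Derivation:
unit clause [-6] forces x6=F; simplify:
  satisfied 3 clause(s); 5 remain; assigned so far: [6]
unit clause [-4] forces x4=F; simplify:
  drop 4 from [4, 5] -> [5]
  satisfied 3 clause(s); 2 remain; assigned so far: [4, 6]
unit clause [5] forces x5=T; simplify:
  drop -5 from [3, -5] -> [3]
  satisfied 1 clause(s); 1 remain; assigned so far: [4, 5, 6]
unit clause [3] forces x3=T; simplify:
  satisfied 1 clause(s); 0 remain; assigned so far: [3, 4, 5, 6]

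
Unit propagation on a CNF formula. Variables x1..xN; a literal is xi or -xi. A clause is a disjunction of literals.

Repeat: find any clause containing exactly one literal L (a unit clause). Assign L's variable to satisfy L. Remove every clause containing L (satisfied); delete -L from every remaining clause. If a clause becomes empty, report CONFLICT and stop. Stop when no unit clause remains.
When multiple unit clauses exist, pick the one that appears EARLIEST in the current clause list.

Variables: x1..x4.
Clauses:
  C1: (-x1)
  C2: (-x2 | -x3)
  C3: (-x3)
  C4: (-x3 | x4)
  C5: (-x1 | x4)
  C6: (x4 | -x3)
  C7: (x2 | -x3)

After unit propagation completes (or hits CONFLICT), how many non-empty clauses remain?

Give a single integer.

Answer: 0

Derivation:
unit clause [-1] forces x1=F; simplify:
  satisfied 2 clause(s); 5 remain; assigned so far: [1]
unit clause [-3] forces x3=F; simplify:
  satisfied 5 clause(s); 0 remain; assigned so far: [1, 3]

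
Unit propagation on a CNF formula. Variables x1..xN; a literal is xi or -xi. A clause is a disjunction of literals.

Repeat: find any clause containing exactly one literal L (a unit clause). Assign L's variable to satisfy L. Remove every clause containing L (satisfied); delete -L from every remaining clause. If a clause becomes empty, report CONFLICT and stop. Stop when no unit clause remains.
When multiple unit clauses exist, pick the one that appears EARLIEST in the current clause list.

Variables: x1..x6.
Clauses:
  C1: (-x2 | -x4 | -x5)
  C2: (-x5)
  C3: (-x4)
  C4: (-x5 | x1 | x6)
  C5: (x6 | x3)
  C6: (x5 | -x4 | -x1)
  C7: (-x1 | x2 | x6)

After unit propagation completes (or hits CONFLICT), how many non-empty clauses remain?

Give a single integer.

Answer: 2

Derivation:
unit clause [-5] forces x5=F; simplify:
  drop 5 from [5, -4, -1] -> [-4, -1]
  satisfied 3 clause(s); 4 remain; assigned so far: [5]
unit clause [-4] forces x4=F; simplify:
  satisfied 2 clause(s); 2 remain; assigned so far: [4, 5]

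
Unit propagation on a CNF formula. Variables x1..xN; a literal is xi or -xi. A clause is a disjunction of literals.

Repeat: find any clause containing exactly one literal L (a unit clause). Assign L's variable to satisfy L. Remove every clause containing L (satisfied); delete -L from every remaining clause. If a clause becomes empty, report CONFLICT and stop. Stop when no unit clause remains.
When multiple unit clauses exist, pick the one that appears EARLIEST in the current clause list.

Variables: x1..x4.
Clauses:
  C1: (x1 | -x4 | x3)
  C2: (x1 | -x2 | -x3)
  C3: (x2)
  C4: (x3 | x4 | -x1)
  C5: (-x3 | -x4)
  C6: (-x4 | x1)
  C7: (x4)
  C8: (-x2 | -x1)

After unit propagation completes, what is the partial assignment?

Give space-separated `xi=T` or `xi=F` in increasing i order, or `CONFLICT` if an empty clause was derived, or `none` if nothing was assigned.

unit clause [2] forces x2=T; simplify:
  drop -2 from [1, -2, -3] -> [1, -3]
  drop -2 from [-2, -1] -> [-1]
  satisfied 1 clause(s); 7 remain; assigned so far: [2]
unit clause [4] forces x4=T; simplify:
  drop -4 from [1, -4, 3] -> [1, 3]
  drop -4 from [-3, -4] -> [-3]
  drop -4 from [-4, 1] -> [1]
  satisfied 2 clause(s); 5 remain; assigned so far: [2, 4]
unit clause [-3] forces x3=F; simplify:
  drop 3 from [1, 3] -> [1]
  satisfied 2 clause(s); 3 remain; assigned so far: [2, 3, 4]
unit clause [1] forces x1=T; simplify:
  drop -1 from [-1] -> [] (empty!)
  satisfied 2 clause(s); 1 remain; assigned so far: [1, 2, 3, 4]
CONFLICT (empty clause)

Answer: CONFLICT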